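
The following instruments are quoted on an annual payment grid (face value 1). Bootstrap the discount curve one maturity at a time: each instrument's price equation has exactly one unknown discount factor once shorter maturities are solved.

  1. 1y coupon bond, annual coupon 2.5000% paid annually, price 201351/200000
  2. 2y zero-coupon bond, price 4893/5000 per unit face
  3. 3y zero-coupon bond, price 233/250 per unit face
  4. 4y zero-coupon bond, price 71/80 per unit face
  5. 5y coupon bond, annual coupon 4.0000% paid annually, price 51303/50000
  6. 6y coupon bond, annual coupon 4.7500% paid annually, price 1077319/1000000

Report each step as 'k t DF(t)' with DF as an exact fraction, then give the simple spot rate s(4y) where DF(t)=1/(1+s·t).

step 1 [1y] bond c/1=1/40: DF=(201351/200000 − 1/40·(0))/(1+1/40) = 4911/5000 ≈ 0.982200
step 2 [2y] zero: DF = P = 4893/5000 ≈ 0.978600
step 3 [3y] zero: DF = P = 233/250 ≈ 0.932000
step 4 [4y] zero: DF = P = 71/80 ≈ 0.887500
step 5 [5y] bond c/1=1/25: DF=(51303/50000 − 1/25·(0.982200+0.978600+0.932000+0.887500))/(1+1/25) = 2103/2500 ≈ 0.841200
step 6 [6y] bond c/1=19/400: DF=(1077319/1000000 − 19/400·(0.982200+0.978600+0.932000+0.887500+0.841200))/(1+19/400) = 8189/10000 ≈ 0.818900

1 1 4911/5000
2 2 4893/5000
3 3 233/250
4 4 71/80
5 5 2103/2500
6 6 8189/10000
s(4y) = (1/(71/80) − 1)/(4) = 9/284 ≈ 3.1690%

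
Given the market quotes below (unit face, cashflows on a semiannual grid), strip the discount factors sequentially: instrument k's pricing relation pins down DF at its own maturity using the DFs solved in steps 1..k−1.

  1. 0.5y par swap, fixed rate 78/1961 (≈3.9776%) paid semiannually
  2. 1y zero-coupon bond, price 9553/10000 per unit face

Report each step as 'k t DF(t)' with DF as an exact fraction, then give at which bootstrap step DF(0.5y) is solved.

1 1/2 1961/2000
2 1 9553/10000
DF(0.5y) is solved at step 1

step 1 [0.5y] swap r/2=39/1961: DF=(1 − 39/1961·(0))/(1+39/1961) = 1961/2000 ≈ 0.980500
step 2 [1y] zero: DF = P = 9553/10000 ≈ 0.955300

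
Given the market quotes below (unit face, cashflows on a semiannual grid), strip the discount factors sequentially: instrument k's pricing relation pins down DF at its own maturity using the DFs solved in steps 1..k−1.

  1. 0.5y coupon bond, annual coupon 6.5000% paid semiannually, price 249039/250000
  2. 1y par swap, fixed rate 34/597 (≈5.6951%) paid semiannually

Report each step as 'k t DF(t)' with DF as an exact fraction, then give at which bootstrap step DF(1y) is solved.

1 1/2 603/625
2 1 591/625
DF(1y) is solved at step 2

step 1 [0.5y] bond c/2=13/400: DF=(249039/250000 − 13/400·(0))/(1+13/400) = 603/625 ≈ 0.964800
step 2 [1y] swap r/2=17/597: DF=(1 − 17/597·(0.964800))/(1+17/597) = 591/625 ≈ 0.945600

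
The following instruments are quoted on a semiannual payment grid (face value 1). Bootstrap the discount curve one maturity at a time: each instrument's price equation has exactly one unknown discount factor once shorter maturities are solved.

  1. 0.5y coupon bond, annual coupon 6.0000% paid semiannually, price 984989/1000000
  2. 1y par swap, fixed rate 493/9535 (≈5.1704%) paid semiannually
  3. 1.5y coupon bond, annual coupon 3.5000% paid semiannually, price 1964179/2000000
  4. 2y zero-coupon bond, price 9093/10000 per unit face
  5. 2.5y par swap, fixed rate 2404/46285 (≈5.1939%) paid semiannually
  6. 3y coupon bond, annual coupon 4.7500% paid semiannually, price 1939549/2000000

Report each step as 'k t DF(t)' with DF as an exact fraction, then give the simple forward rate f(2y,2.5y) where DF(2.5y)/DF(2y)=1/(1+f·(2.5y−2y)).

step 1 [0.5y] bond c/2=3/100: DF=(984989/1000000 − 3/100·(0))/(1+3/100) = 9563/10000 ≈ 0.956300
step 2 [1y] swap r/2=493/19070: DF=(1 − 493/19070·(0.956300))/(1+493/19070) = 9507/10000 ≈ 0.950700
step 3 [1.5y] bond c/2=7/400: DF=(1964179/2000000 − 7/400·(0.956300+0.950700))/(1+7/400) = 2331/2500 ≈ 0.932400
step 4 [2y] zero: DF = P = 9093/10000 ≈ 0.909300
step 5 [2.5y] swap r/2=1202/46285: DF=(1 − 1202/46285·(0.956300+0.950700+0.932400+0.909300))/(1+1202/46285) = 4399/5000 ≈ 0.879800
step 6 [3y] bond c/2=19/800: DF=(1939549/2000000 − 19/800·(0.956300+0.950700+0.932400+0.909300+0.879800))/(1+19/800) = 8399/10000 ≈ 0.839900

1 1/2 9563/10000
2 1 9507/10000
3 3/2 2331/2500
4 2 9093/10000
5 5/2 4399/5000
6 3 8399/10000
f(2y,2.5y) = ((9093/10000)/(4399/5000) − 1)/(1/2) = 295/4399 ≈ 6.7061%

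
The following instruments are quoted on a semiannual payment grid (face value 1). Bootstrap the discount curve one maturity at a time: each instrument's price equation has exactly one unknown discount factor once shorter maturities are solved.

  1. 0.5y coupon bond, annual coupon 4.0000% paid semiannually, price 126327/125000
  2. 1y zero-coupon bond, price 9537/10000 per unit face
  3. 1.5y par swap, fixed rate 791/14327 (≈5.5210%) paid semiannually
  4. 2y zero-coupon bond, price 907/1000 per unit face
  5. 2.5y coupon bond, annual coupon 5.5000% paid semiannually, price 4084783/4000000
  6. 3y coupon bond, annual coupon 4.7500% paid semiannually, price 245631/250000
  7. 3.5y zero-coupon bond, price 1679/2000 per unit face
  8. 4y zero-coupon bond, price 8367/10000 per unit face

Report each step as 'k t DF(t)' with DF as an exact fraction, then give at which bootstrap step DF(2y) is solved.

1 1/2 2477/2500
2 1 9537/10000
3 3/2 9209/10000
4 2 907/1000
5 5/2 8929/10000
6 3 1703/2000
7 7/2 1679/2000
8 4 8367/10000
DF(2y) is solved at step 4

step 1 [0.5y] bond c/2=1/50: DF=(126327/125000 − 1/50·(0))/(1+1/50) = 2477/2500 ≈ 0.990800
step 2 [1y] zero: DF = P = 9537/10000 ≈ 0.953700
step 3 [1.5y] swap r/2=791/28654: DF=(1 − 791/28654·(0.990800+0.953700))/(1+791/28654) = 9209/10000 ≈ 0.920900
step 4 [2y] zero: DF = P = 907/1000 ≈ 0.907000
step 5 [2.5y] bond c/2=11/400: DF=(4084783/4000000 − 11/400·(0.990800+0.953700+0.920900+0.907000))/(1+11/400) = 8929/10000 ≈ 0.892900
step 6 [3y] bond c/2=19/800: DF=(245631/250000 − 19/800·(0.990800+0.953700+0.920900+0.907000+0.892900))/(1+19/800) = 1703/2000 ≈ 0.851500
step 7 [3.5y] zero: DF = P = 1679/2000 ≈ 0.839500
step 8 [4y] zero: DF = P = 8367/10000 ≈ 0.836700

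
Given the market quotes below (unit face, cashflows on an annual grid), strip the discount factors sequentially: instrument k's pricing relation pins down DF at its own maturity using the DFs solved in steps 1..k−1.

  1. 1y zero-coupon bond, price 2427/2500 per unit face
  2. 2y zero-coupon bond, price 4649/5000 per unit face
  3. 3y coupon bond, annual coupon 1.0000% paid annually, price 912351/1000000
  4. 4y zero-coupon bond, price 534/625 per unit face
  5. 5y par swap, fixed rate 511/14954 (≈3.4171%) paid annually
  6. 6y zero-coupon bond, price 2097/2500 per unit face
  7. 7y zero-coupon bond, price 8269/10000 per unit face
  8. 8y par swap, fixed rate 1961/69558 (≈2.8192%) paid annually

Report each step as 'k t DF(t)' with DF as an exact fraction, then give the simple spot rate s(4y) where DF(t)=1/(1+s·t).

step 1 [1y] zero: DF = P = 2427/2500 ≈ 0.970800
step 2 [2y] zero: DF = P = 4649/5000 ≈ 0.929800
step 3 [3y] bond c/1=1/100: DF=(912351/1000000 − 1/100·(0.970800+0.929800))/(1+1/100) = 1769/2000 ≈ 0.884500
step 4 [4y] zero: DF = P = 534/625 ≈ 0.854400
step 5 [5y] swap r/1=511/14954: DF=(1 − 511/14954·(0.970800+0.929800+0.884500+0.854400))/(1+511/14954) = 8467/10000 ≈ 0.846700
step 6 [6y] zero: DF = P = 2097/2500 ≈ 0.838800
step 7 [7y] zero: DF = P = 8269/10000 ≈ 0.826900
step 8 [8y] swap r/1=1961/69558: DF=(1 − 1961/69558·(0.970800+0.929800+0.884500+0.854400+0.846700+0.838800+0.826900))/(1+1961/69558) = 8039/10000 ≈ 0.803900

1 1 2427/2500
2 2 4649/5000
3 3 1769/2000
4 4 534/625
5 5 8467/10000
6 6 2097/2500
7 7 8269/10000
8 8 8039/10000
s(4y) = (1/(534/625) − 1)/(4) = 91/2136 ≈ 4.2603%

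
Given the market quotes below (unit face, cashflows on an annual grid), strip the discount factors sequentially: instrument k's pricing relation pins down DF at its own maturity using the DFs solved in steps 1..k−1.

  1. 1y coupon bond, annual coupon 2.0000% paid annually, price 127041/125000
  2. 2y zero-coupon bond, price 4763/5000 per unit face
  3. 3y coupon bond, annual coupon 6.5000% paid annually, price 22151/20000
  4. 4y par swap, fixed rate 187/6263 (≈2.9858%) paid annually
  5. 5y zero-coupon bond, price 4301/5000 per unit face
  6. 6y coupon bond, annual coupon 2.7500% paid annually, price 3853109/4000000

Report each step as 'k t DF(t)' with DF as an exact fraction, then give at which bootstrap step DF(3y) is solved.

1 1 2491/2500
2 2 4763/5000
3 3 921/1000
4 4 4439/5000
5 5 4301/5000
6 6 8139/10000
DF(3y) is solved at step 3

step 1 [1y] bond c/1=1/50: DF=(127041/125000 − 1/50·(0))/(1+1/50) = 2491/2500 ≈ 0.996400
step 2 [2y] zero: DF = P = 4763/5000 ≈ 0.952600
step 3 [3y] bond c/1=13/200: DF=(22151/20000 − 13/200·(0.996400+0.952600))/(1+13/200) = 921/1000 ≈ 0.921000
step 4 [4y] swap r/1=187/6263: DF=(1 − 187/6263·(0.996400+0.952600+0.921000))/(1+187/6263) = 4439/5000 ≈ 0.887800
step 5 [5y] zero: DF = P = 4301/5000 ≈ 0.860200
step 6 [6y] bond c/1=11/400: DF=(3853109/4000000 − 11/400·(0.996400+0.952600+0.921000+0.887800+0.860200))/(1+11/400) = 8139/10000 ≈ 0.813900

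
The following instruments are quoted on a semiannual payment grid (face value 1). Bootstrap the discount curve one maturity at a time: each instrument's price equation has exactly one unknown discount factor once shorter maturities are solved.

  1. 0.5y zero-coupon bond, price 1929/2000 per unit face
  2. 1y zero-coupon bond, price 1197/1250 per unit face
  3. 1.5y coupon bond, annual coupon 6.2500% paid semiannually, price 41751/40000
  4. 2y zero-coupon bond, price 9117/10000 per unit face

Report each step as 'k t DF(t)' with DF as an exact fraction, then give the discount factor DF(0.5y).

step 1 [0.5y] zero: DF = P = 1929/2000 ≈ 0.964500
step 2 [1y] zero: DF = P = 1197/1250 ≈ 0.957600
step 3 [1.5y] bond c/2=1/32: DF=(41751/40000 − 1/32·(0.964500+0.957600))/(1+1/32) = 9539/10000 ≈ 0.953900
step 4 [2y] zero: DF = P = 9117/10000 ≈ 0.911700

1 1/2 1929/2000
2 1 1197/1250
3 3/2 9539/10000
4 2 9117/10000
DF(0.5y) = 1929/2000 ≈ 0.964500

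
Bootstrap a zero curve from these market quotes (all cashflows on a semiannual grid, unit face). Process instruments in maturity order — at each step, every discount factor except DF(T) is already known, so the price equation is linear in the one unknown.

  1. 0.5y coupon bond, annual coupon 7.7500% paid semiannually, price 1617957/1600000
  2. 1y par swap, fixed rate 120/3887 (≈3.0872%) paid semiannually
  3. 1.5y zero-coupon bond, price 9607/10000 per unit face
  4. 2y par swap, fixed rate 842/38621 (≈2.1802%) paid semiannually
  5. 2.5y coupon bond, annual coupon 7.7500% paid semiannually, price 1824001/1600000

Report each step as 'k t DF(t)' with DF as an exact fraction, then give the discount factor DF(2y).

step 1 [0.5y] bond c/2=31/800: DF=(1617957/1600000 − 31/800·(0))/(1+31/800) = 1947/2000 ≈ 0.973500
step 2 [1y] swap r/2=60/3887: DF=(1 − 60/3887·(0.973500))/(1+60/3887) = 97/100 ≈ 0.970000
step 3 [1.5y] zero: DF = P = 9607/10000 ≈ 0.960700
step 4 [2y] swap r/2=421/38621: DF=(1 − 421/38621·(0.973500+0.970000+0.960700))/(1+421/38621) = 9579/10000 ≈ 0.957900
step 5 [2.5y] bond c/2=31/800: DF=(1824001/1600000 − 31/800·(0.973500+0.970000+0.960700+0.957900))/(1+31/800) = 4767/5000 ≈ 0.953400

1 1/2 1947/2000
2 1 97/100
3 3/2 9607/10000
4 2 9579/10000
5 5/2 4767/5000
DF(2y) = 9579/10000 ≈ 0.957900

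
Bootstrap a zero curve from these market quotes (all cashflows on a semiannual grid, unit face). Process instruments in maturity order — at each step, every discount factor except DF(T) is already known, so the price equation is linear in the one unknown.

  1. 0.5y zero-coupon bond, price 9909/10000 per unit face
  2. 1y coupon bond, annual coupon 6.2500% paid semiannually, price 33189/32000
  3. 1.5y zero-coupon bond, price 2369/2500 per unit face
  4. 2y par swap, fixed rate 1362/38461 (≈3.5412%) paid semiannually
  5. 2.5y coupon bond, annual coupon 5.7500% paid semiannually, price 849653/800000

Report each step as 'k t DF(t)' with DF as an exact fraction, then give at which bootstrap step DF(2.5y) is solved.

step 1 [0.5y] zero: DF = P = 9909/10000 ≈ 0.990900
step 2 [1y] bond c/2=1/32: DF=(33189/32000 − 1/32·(0.990900))/(1+1/32) = 9757/10000 ≈ 0.975700
step 3 [1.5y] zero: DF = P = 2369/2500 ≈ 0.947600
step 4 [2y] swap r/2=681/38461: DF=(1 − 681/38461·(0.990900+0.975700+0.947600))/(1+681/38461) = 9319/10000 ≈ 0.931900
step 5 [2.5y] bond c/2=23/800: DF=(849653/800000 − 23/800·(0.990900+0.975700+0.947600+0.931900))/(1+23/800) = 9249/10000 ≈ 0.924900

1 1/2 9909/10000
2 1 9757/10000
3 3/2 2369/2500
4 2 9319/10000
5 5/2 9249/10000
DF(2.5y) is solved at step 5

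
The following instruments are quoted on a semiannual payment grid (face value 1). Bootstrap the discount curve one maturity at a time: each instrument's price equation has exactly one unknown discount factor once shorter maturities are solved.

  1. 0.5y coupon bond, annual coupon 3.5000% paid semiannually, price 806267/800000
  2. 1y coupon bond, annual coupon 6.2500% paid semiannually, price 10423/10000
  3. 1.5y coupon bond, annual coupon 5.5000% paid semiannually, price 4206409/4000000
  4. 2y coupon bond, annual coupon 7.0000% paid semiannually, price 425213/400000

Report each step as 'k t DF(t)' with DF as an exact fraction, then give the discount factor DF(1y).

1 1/2 1981/2000
2 1 9807/10000
3 3/2 9707/10000
4 2 2319/2500
DF(1y) = 9807/10000 ≈ 0.980700

step 1 [0.5y] bond c/2=7/400: DF=(806267/800000 − 7/400·(0))/(1+7/400) = 1981/2000 ≈ 0.990500
step 2 [1y] bond c/2=1/32: DF=(10423/10000 − 1/32·(0.990500))/(1+1/32) = 9807/10000 ≈ 0.980700
step 3 [1.5y] bond c/2=11/400: DF=(4206409/4000000 − 11/400·(0.990500+0.980700))/(1+11/400) = 9707/10000 ≈ 0.970700
step 4 [2y] bond c/2=7/200: DF=(425213/400000 − 7/200·(0.990500+0.980700+0.970700))/(1+7/200) = 2319/2500 ≈ 0.927600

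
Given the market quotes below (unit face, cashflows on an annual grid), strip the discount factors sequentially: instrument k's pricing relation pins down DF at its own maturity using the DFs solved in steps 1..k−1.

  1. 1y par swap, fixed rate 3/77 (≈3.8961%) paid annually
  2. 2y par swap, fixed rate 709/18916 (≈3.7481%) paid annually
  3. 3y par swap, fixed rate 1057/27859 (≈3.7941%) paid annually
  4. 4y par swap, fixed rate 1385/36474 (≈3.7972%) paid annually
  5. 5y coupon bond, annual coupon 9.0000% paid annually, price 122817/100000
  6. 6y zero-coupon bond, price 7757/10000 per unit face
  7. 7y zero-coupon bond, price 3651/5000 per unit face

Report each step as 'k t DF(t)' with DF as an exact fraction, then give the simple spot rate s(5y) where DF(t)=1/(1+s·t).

step 1 [1y] swap r/1=3/77: DF=(1 − 3/77·(0))/(1+3/77) = 77/80 ≈ 0.962500
step 2 [2y] swap r/1=709/18916: DF=(1 − 709/18916·(0.962500))/(1+709/18916) = 9291/10000 ≈ 0.929100
step 3 [3y] swap r/1=1057/27859: DF=(1 − 1057/27859·(0.962500+0.929100))/(1+1057/27859) = 8943/10000 ≈ 0.894300
step 4 [4y] swap r/1=1385/36474: DF=(1 − 1385/36474·(0.962500+0.929100+0.894300))/(1+1385/36474) = 1723/2000 ≈ 0.861500
step 5 [5y] bond c/1=9/100: DF=(122817/100000 − 9/100·(0.962500+0.929100+0.894300+0.861500))/(1+9/100) = 516/625 ≈ 0.825600
step 6 [6y] zero: DF = P = 7757/10000 ≈ 0.775700
step 7 [7y] zero: DF = P = 3651/5000 ≈ 0.730200

1 1 77/80
2 2 9291/10000
3 3 8943/10000
4 4 1723/2000
5 5 516/625
6 6 7757/10000
7 7 3651/5000
s(5y) = (1/(516/625) − 1)/(5) = 109/2580 ≈ 4.2248%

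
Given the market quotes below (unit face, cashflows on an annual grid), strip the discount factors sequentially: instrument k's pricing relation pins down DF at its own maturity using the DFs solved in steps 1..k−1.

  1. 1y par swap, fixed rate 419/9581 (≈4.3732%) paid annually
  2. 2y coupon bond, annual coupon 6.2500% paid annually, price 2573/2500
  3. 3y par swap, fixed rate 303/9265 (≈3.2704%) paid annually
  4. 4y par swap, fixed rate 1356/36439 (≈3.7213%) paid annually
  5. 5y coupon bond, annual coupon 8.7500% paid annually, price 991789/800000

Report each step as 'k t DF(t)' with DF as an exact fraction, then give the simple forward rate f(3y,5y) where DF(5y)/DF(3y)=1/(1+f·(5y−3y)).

step 1 [1y] swap r/1=419/9581: DF=(1 − 419/9581·(0))/(1+419/9581) = 9581/10000 ≈ 0.958100
step 2 [2y] bond c/1=1/16: DF=(2573/2500 − 1/16·(0.958100))/(1+1/16) = 9123/10000 ≈ 0.912300
step 3 [3y] swap r/1=303/9265: DF=(1 − 303/9265·(0.958100+0.912300))/(1+303/9265) = 9091/10000 ≈ 0.909100
step 4 [4y] swap r/1=1356/36439: DF=(1 − 1356/36439·(0.958100+0.912300+0.909100))/(1+1356/36439) = 2161/2500 ≈ 0.864400
step 5 [5y] bond c/1=7/80: DF=(991789/800000 − 7/80·(0.958100+0.912300+0.909100+0.864400))/(1+7/80) = 2117/2500 ≈ 0.846800

1 1 9581/10000
2 2 9123/10000
3 3 9091/10000
4 4 2161/2500
5 5 2117/2500
f(3y,5y) = ((9091/10000)/(2117/2500) − 1)/(2) = 623/16936 ≈ 3.6786%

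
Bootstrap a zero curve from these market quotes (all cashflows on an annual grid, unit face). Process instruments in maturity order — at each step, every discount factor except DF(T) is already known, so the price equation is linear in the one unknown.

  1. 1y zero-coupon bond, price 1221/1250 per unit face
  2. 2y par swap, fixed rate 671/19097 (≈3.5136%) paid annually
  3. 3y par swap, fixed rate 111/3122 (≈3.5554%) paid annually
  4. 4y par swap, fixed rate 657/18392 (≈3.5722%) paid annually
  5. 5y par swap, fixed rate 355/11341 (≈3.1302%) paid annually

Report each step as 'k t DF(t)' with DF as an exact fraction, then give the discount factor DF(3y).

step 1 [1y] zero: DF = P = 1221/1250 ≈ 0.976800
step 2 [2y] swap r/1=671/19097: DF=(1 − 671/19097·(0.976800))/(1+671/19097) = 9329/10000 ≈ 0.932900
step 3 [3y] swap r/1=111/3122: DF=(1 − 111/3122·(0.976800+0.932900))/(1+111/3122) = 9001/10000 ≈ 0.900100
step 4 [4y] swap r/1=657/18392: DF=(1 − 657/18392·(0.976800+0.932900+0.900100))/(1+657/18392) = 4343/5000 ≈ 0.868600
step 5 [5y] swap r/1=355/11341: DF=(1 − 355/11341·(0.976800+0.932900+0.900100+0.868600))/(1+355/11341) = 429/500 ≈ 0.858000

1 1 1221/1250
2 2 9329/10000
3 3 9001/10000
4 4 4343/5000
5 5 429/500
DF(3y) = 9001/10000 ≈ 0.900100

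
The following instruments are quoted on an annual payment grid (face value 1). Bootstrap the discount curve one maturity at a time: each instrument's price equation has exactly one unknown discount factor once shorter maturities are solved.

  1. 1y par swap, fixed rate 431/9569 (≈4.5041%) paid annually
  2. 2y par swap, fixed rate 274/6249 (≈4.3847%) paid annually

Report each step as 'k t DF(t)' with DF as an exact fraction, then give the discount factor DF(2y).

1 1 9569/10000
2 2 4589/5000
DF(2y) = 4589/5000 ≈ 0.917800

step 1 [1y] swap r/1=431/9569: DF=(1 − 431/9569·(0))/(1+431/9569) = 9569/10000 ≈ 0.956900
step 2 [2y] swap r/1=274/6249: DF=(1 − 274/6249·(0.956900))/(1+274/6249) = 4589/5000 ≈ 0.917800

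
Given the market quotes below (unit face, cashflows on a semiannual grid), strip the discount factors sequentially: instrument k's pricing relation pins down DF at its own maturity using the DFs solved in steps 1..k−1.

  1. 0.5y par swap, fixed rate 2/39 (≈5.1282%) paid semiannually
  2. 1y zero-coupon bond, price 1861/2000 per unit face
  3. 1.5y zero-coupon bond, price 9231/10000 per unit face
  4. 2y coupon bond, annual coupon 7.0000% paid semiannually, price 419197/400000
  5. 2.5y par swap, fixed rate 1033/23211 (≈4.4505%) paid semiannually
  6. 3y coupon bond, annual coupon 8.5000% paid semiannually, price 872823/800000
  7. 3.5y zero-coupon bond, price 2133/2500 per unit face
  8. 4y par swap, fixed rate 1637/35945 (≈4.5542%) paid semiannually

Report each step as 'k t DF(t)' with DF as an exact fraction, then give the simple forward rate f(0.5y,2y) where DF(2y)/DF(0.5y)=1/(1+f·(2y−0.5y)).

step 1 [0.5y] swap r/2=1/39: DF=(1 − 1/39·(0))/(1+1/39) = 39/40 ≈ 0.975000
step 2 [1y] zero: DF = P = 1861/2000 ≈ 0.930500
step 3 [1.5y] zero: DF = P = 9231/10000 ≈ 0.923100
step 4 [2y] bond c/2=7/200: DF=(419197/400000 − 7/200·(0.975000+0.930500+0.923100))/(1+7/200) = 9169/10000 ≈ 0.916900
step 5 [2.5y] swap r/2=1033/46422: DF=(1 − 1033/46422·(0.975000+0.930500+0.923100+0.916900))/(1+1033/46422) = 8967/10000 ≈ 0.896700
step 6 [3y] bond c/2=17/400: DF=(872823/800000 − 17/400·(0.975000+0.930500+0.923100+0.916900+0.896700))/(1+17/400) = 8573/10000 ≈ 0.857300
step 7 [3.5y] zero: DF = P = 2133/2500 ≈ 0.853200
step 8 [4y] swap r/2=1637/71890: DF=(1 − 1637/71890·(0.975000+0.930500+0.923100+0.916900+0.896700+0.857300+0.853200))/(1+1637/71890) = 8363/10000 ≈ 0.836300

1 1/2 39/40
2 1 1861/2000
3 3/2 9231/10000
4 2 9169/10000
5 5/2 8967/10000
6 3 8573/10000
7 7/2 2133/2500
8 4 8363/10000
f(0.5y,2y) = ((39/40)/(9169/10000) − 1)/(3/2) = 1162/27507 ≈ 4.2244%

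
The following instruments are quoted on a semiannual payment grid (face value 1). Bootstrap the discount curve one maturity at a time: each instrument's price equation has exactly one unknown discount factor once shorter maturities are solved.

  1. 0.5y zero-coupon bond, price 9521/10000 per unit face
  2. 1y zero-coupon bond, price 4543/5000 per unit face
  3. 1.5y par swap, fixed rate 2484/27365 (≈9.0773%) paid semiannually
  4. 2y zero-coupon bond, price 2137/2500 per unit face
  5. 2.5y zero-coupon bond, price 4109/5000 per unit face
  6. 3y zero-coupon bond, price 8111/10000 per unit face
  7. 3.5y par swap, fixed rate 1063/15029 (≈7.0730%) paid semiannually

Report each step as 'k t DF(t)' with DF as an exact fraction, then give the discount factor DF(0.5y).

step 1 [0.5y] zero: DF = P = 9521/10000 ≈ 0.952100
step 2 [1y] zero: DF = P = 4543/5000 ≈ 0.908600
step 3 [1.5y] swap r/2=1242/27365: DF=(1 − 1242/27365·(0.952100+0.908600))/(1+1242/27365) = 4379/5000 ≈ 0.875800
step 4 [2y] zero: DF = P = 2137/2500 ≈ 0.854800
step 5 [2.5y] zero: DF = P = 4109/5000 ≈ 0.821800
step 6 [3y] zero: DF = P = 8111/10000 ≈ 0.811100
step 7 [3.5y] swap r/2=1063/30058: DF=(1 − 1063/30058·(0.952100+0.908600+0.875800+0.854800+0.821800+0.811100))/(1+1063/30058) = 3937/5000 ≈ 0.787400

1 1/2 9521/10000
2 1 4543/5000
3 3/2 4379/5000
4 2 2137/2500
5 5/2 4109/5000
6 3 8111/10000
7 7/2 3937/5000
DF(0.5y) = 9521/10000 ≈ 0.952100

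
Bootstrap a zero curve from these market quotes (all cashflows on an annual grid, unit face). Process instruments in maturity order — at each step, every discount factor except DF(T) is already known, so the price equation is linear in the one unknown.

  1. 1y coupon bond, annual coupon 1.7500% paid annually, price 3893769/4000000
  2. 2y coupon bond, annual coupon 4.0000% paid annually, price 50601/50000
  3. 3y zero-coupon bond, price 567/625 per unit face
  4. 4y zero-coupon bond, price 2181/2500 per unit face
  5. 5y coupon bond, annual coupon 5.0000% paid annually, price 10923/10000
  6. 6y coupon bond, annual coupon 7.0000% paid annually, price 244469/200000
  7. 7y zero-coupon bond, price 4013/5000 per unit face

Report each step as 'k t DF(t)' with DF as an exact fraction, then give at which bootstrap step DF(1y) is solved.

1 1 9567/10000
2 2 9363/10000
3 3 567/625
4 4 2181/2500
5 5 4327/5000
6 6 1691/2000
7 7 4013/5000
DF(1y) is solved at step 1

step 1 [1y] bond c/1=7/400: DF=(3893769/4000000 − 7/400·(0))/(1+7/400) = 9567/10000 ≈ 0.956700
step 2 [2y] bond c/1=1/25: DF=(50601/50000 − 1/25·(0.956700))/(1+1/25) = 9363/10000 ≈ 0.936300
step 3 [3y] zero: DF = P = 567/625 ≈ 0.907200
step 4 [4y] zero: DF = P = 2181/2500 ≈ 0.872400
step 5 [5y] bond c/1=1/20: DF=(10923/10000 − 1/20·(0.956700+0.936300+0.907200+0.872400))/(1+1/20) = 4327/5000 ≈ 0.865400
step 6 [6y] bond c/1=7/100: DF=(244469/200000 − 7/100·(0.956700+0.936300+0.907200+0.872400+0.865400))/(1+7/100) = 1691/2000 ≈ 0.845500
step 7 [7y] zero: DF = P = 4013/5000 ≈ 0.802600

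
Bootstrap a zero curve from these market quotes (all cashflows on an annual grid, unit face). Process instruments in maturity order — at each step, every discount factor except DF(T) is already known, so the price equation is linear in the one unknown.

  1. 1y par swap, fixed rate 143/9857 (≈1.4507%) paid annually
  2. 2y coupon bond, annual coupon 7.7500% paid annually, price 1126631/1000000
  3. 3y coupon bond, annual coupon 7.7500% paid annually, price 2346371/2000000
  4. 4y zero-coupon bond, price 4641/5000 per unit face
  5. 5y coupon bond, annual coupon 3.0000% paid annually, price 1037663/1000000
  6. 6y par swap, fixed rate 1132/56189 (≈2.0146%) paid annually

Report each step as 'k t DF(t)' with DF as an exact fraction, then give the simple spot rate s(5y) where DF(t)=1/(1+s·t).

1 1 9857/10000
2 2 9747/10000
3 3 4739/5000
4 4 4641/5000
5 5 8957/10000
6 6 2217/2500
s(5y) = (1/(8957/10000) − 1)/(5) = 1043/44785 ≈ 2.3289%

step 1 [1y] swap r/1=143/9857: DF=(1 − 143/9857·(0))/(1+143/9857) = 9857/10000 ≈ 0.985700
step 2 [2y] bond c/1=31/400: DF=(1126631/1000000 − 31/400·(0.985700))/(1+31/400) = 9747/10000 ≈ 0.974700
step 3 [3y] bond c/1=31/400: DF=(2346371/2000000 − 31/400·(0.985700+0.974700))/(1+31/400) = 4739/5000 ≈ 0.947800
step 4 [4y] zero: DF = P = 4641/5000 ≈ 0.928200
step 5 [5y] bond c/1=3/100: DF=(1037663/1000000 − 3/100·(0.985700+0.974700+0.947800+0.928200))/(1+3/100) = 8957/10000 ≈ 0.895700
step 6 [6y] swap r/1=1132/56189: DF=(1 − 1132/56189·(0.985700+0.974700+0.947800+0.928200+0.895700))/(1+1132/56189) = 2217/2500 ≈ 0.886800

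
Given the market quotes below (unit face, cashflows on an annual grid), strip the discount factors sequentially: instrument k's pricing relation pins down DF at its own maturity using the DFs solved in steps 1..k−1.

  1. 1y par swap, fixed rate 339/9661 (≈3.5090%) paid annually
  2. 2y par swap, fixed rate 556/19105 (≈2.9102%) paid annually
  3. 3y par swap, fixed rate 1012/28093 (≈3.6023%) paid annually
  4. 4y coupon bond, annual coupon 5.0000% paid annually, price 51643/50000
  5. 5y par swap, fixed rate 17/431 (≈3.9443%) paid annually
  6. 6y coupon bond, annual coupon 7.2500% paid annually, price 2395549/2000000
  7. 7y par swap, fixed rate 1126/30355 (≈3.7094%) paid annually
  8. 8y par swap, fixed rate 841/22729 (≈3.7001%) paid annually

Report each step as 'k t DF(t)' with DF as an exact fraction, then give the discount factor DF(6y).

1 1 9661/10000
2 2 2361/2500
3 3 2247/2500
4 4 8499/10000
5 5 1029/1250
6 6 4069/5000
7 7 1937/2500
8 8 7477/10000
DF(6y) = 4069/5000 ≈ 0.813800

step 1 [1y] swap r/1=339/9661: DF=(1 − 339/9661·(0))/(1+339/9661) = 9661/10000 ≈ 0.966100
step 2 [2y] swap r/1=556/19105: DF=(1 − 556/19105·(0.966100))/(1+556/19105) = 2361/2500 ≈ 0.944400
step 3 [3y] swap r/1=1012/28093: DF=(1 − 1012/28093·(0.966100+0.944400))/(1+1012/28093) = 2247/2500 ≈ 0.898800
step 4 [4y] bond c/1=1/20: DF=(51643/50000 − 1/20·(0.966100+0.944400+0.898800))/(1+1/20) = 8499/10000 ≈ 0.849900
step 5 [5y] swap r/1=17/431: DF=(1 − 17/431·(0.966100+0.944400+0.898800+0.849900))/(1+17/431) = 1029/1250 ≈ 0.823200
step 6 [6y] bond c/1=29/400: DF=(2395549/2000000 − 29/400·(0.966100+0.944400+0.898800+0.849900+0.823200))/(1+29/400) = 4069/5000 ≈ 0.813800
step 7 [7y] swap r/1=1126/30355: DF=(1 − 1126/30355·(0.966100+0.944400+0.898800+0.849900+0.823200+0.813800))/(1+1126/30355) = 1937/2500 ≈ 0.774800
step 8 [8y] swap r/1=841/22729: DF=(1 − 841/22729·(0.966100+0.944400+0.898800+0.849900+0.823200+0.813800+0.774800))/(1+841/22729) = 7477/10000 ≈ 0.747700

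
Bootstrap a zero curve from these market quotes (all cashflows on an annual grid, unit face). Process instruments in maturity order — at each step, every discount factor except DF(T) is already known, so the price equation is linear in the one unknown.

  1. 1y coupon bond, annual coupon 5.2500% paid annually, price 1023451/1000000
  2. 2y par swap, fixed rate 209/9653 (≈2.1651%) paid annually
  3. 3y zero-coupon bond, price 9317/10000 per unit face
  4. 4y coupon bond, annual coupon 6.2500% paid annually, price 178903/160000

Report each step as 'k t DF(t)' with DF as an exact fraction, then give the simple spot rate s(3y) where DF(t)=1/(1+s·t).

1 1 2431/2500
2 2 4791/5000
3 3 9317/10000
4 4 221/250
s(3y) = (1/(9317/10000) − 1)/(3) = 683/27951 ≈ 2.4436%

step 1 [1y] bond c/1=21/400: DF=(1023451/1000000 − 21/400·(0))/(1+21/400) = 2431/2500 ≈ 0.972400
step 2 [2y] swap r/1=209/9653: DF=(1 − 209/9653·(0.972400))/(1+209/9653) = 4791/5000 ≈ 0.958200
step 3 [3y] zero: DF = P = 9317/10000 ≈ 0.931700
step 4 [4y] bond c/1=1/16: DF=(178903/160000 − 1/16·(0.972400+0.958200+0.931700))/(1+1/16) = 221/250 ≈ 0.884000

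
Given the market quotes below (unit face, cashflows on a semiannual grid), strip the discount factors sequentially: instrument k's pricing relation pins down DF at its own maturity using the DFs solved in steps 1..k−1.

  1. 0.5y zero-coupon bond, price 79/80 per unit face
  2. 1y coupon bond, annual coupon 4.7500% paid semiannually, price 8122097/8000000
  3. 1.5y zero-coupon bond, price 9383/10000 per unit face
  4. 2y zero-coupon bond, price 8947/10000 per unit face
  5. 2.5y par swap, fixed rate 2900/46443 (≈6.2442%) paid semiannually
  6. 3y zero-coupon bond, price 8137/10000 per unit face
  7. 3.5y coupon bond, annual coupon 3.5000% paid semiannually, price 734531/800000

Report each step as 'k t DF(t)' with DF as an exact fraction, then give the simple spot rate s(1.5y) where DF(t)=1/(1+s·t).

1 1/2 79/80
2 1 1211/1250
3 3/2 9383/10000
4 2 8947/10000
5 5/2 171/200
6 3 8137/10000
7 7/2 1617/2000
s(1.5y) = (1/(9383/10000) − 1)/(3/2) = 1234/28149 ≈ 4.3838%

step 1 [0.5y] zero: DF = P = 79/80 ≈ 0.987500
step 2 [1y] bond c/2=19/800: DF=(8122097/8000000 − 19/800·(0.987500))/(1+19/800) = 1211/1250 ≈ 0.968800
step 3 [1.5y] zero: DF = P = 9383/10000 ≈ 0.938300
step 4 [2y] zero: DF = P = 8947/10000 ≈ 0.894700
step 5 [2.5y] swap r/2=1450/46443: DF=(1 − 1450/46443·(0.987500+0.968800+0.938300+0.894700))/(1+1450/46443) = 171/200 ≈ 0.855000
step 6 [3y] zero: DF = P = 8137/10000 ≈ 0.813700
step 7 [3.5y] bond c/2=7/400: DF=(734531/800000 − 7/400·(0.987500+0.968800+0.938300+0.894700+0.855000+0.813700))/(1+7/400) = 1617/2000 ≈ 0.808500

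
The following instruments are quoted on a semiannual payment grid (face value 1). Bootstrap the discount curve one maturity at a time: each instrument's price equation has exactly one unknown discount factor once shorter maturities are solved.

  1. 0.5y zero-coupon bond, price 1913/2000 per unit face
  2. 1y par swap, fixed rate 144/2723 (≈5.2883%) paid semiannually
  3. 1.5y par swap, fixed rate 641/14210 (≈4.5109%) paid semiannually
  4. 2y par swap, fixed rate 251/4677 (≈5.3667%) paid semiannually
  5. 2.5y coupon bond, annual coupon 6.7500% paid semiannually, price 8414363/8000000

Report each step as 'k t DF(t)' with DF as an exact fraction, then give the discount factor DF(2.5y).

step 1 [0.5y] zero: DF = P = 1913/2000 ≈ 0.956500
step 2 [1y] swap r/2=72/2723: DF=(1 − 72/2723·(0.956500))/(1+72/2723) = 1187/1250 ≈ 0.949600
step 3 [1.5y] swap r/2=641/28420: DF=(1 − 641/28420·(0.956500+0.949600))/(1+641/28420) = 9359/10000 ≈ 0.935900
step 4 [2y] swap r/2=251/9354: DF=(1 − 251/9354·(0.956500+0.949600+0.935900))/(1+251/9354) = 2249/2500 ≈ 0.899600
step 5 [2.5y] bond c/2=27/800: DF=(8414363/8000000 − 27/800·(0.956500+0.949600+0.935900+0.899600))/(1+27/800) = 8953/10000 ≈ 0.895300

1 1/2 1913/2000
2 1 1187/1250
3 3/2 9359/10000
4 2 2249/2500
5 5/2 8953/10000
DF(2.5y) = 8953/10000 ≈ 0.895300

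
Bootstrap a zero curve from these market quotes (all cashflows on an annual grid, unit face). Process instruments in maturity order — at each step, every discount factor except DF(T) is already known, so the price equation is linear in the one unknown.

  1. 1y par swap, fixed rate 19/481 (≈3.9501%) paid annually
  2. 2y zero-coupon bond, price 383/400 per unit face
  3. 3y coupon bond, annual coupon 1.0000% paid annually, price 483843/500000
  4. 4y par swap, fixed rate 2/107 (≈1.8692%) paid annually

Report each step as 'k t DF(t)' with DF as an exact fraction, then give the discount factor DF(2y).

1 1 481/500
2 2 383/400
3 3 9391/10000
4 4 2323/2500
DF(2y) = 383/400 ≈ 0.957500

step 1 [1y] swap r/1=19/481: DF=(1 − 19/481·(0))/(1+19/481) = 481/500 ≈ 0.962000
step 2 [2y] zero: DF = P = 383/400 ≈ 0.957500
step 3 [3y] bond c/1=1/100: DF=(483843/500000 − 1/100·(0.962000+0.957500))/(1+1/100) = 9391/10000 ≈ 0.939100
step 4 [4y] swap r/1=2/107: DF=(1 − 2/107·(0.962000+0.957500+0.939100))/(1+2/107) = 2323/2500 ≈ 0.929200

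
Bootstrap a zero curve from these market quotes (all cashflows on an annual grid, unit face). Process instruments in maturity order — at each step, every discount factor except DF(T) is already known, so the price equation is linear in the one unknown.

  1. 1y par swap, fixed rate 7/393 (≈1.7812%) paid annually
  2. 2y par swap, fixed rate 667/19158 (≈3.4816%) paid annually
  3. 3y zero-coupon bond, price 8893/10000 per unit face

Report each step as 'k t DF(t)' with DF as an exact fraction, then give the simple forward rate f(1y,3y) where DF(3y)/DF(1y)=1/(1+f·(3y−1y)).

1 1 393/400
2 2 9333/10000
3 3 8893/10000
f(1y,3y) = ((393/400)/(8893/10000) − 1)/(2) = 466/8893 ≈ 5.2401%

step 1 [1y] swap r/1=7/393: DF=(1 − 7/393·(0))/(1+7/393) = 393/400 ≈ 0.982500
step 2 [2y] swap r/1=667/19158: DF=(1 − 667/19158·(0.982500))/(1+667/19158) = 9333/10000 ≈ 0.933300
step 3 [3y] zero: DF = P = 8893/10000 ≈ 0.889300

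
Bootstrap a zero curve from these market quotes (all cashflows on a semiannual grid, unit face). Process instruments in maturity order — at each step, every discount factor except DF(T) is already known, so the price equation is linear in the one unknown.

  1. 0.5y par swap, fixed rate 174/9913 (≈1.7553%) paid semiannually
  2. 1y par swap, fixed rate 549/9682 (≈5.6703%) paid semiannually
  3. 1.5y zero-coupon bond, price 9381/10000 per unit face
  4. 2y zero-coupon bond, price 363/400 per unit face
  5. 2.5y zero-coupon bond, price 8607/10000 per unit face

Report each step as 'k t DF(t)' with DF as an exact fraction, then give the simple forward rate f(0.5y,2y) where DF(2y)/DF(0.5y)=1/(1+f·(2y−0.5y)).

1 1/2 9913/10000
2 1 9451/10000
3 3/2 9381/10000
4 2 363/400
5 5/2 8607/10000
f(0.5y,2y) = ((9913/10000)/(363/400) − 1)/(3/2) = 1676/27225 ≈ 6.1561%

step 1 [0.5y] swap r/2=87/9913: DF=(1 − 87/9913·(0))/(1+87/9913) = 9913/10000 ≈ 0.991300
step 2 [1y] swap r/2=549/19364: DF=(1 − 549/19364·(0.991300))/(1+549/19364) = 9451/10000 ≈ 0.945100
step 3 [1.5y] zero: DF = P = 9381/10000 ≈ 0.938100
step 4 [2y] zero: DF = P = 363/400 ≈ 0.907500
step 5 [2.5y] zero: DF = P = 8607/10000 ≈ 0.860700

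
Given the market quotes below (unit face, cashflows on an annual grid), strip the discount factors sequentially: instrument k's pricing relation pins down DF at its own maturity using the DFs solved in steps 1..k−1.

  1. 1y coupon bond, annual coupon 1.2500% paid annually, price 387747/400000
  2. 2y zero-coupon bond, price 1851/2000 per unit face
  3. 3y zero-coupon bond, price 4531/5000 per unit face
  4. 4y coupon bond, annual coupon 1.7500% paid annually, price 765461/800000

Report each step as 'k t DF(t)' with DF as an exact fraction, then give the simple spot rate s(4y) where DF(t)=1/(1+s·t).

1 1 4787/5000
2 2 1851/2000
3 3 4531/5000
4 4 2231/2500
s(4y) = (1/(2231/2500) − 1)/(4) = 269/8924 ≈ 3.0143%

step 1 [1y] bond c/1=1/80: DF=(387747/400000 − 1/80·(0))/(1+1/80) = 4787/5000 ≈ 0.957400
step 2 [2y] zero: DF = P = 1851/2000 ≈ 0.925500
step 3 [3y] zero: DF = P = 4531/5000 ≈ 0.906200
step 4 [4y] bond c/1=7/400: DF=(765461/800000 − 7/400·(0.957400+0.925500+0.906200))/(1+7/400) = 2231/2500 ≈ 0.892400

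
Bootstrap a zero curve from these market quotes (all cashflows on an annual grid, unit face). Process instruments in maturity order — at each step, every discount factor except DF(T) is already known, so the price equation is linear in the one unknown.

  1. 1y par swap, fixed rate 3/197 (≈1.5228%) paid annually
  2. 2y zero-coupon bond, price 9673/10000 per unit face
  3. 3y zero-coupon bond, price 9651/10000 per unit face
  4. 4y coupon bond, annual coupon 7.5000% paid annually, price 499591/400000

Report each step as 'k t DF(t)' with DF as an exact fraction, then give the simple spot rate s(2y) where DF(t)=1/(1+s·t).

1 1 197/200
2 2 9673/10000
3 3 9651/10000
4 4 9583/10000
s(2y) = (1/(9673/10000) − 1)/(2) = 327/19346 ≈ 1.6903%

step 1 [1y] swap r/1=3/197: DF=(1 − 3/197·(0))/(1+3/197) = 197/200 ≈ 0.985000
step 2 [2y] zero: DF = P = 9673/10000 ≈ 0.967300
step 3 [3y] zero: DF = P = 9651/10000 ≈ 0.965100
step 4 [4y] bond c/1=3/40: DF=(499591/400000 − 3/40·(0.985000+0.967300+0.965100))/(1+3/40) = 9583/10000 ≈ 0.958300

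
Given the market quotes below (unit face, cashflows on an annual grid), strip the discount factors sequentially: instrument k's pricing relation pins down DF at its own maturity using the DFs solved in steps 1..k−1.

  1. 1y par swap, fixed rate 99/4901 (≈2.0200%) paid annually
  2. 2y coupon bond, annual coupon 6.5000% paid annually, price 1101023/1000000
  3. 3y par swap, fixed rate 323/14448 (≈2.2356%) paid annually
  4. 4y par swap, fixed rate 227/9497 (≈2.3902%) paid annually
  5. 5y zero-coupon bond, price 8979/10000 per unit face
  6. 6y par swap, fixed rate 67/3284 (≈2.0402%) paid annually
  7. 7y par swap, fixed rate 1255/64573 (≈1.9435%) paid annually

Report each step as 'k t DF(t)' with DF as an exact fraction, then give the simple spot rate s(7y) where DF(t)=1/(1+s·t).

1 1 4901/5000
2 2 487/500
3 3 4677/5000
4 4 2273/2500
5 5 8979/10000
6 6 8861/10000
7 7 1749/2000
s(7y) = (1/(1749/2000) − 1)/(7) = 251/12243 ≈ 2.0502%

step 1 [1y] swap r/1=99/4901: DF=(1 − 99/4901·(0))/(1+99/4901) = 4901/5000 ≈ 0.980200
step 2 [2y] bond c/1=13/200: DF=(1101023/1000000 − 13/200·(0.980200))/(1+13/200) = 487/500 ≈ 0.974000
step 3 [3y] swap r/1=323/14448: DF=(1 − 323/14448·(0.980200+0.974000))/(1+323/14448) = 4677/5000 ≈ 0.935400
step 4 [4y] swap r/1=227/9497: DF=(1 − 227/9497·(0.980200+0.974000+0.935400))/(1+227/9497) = 2273/2500 ≈ 0.909200
step 5 [5y] zero: DF = P = 8979/10000 ≈ 0.897900
step 6 [6y] swap r/1=67/3284: DF=(1 − 67/3284·(0.980200+0.974000+0.935400+0.909200+0.897900))/(1+67/3284) = 8861/10000 ≈ 0.886100
step 7 [7y] swap r/1=1255/64573: DF=(1 − 1255/64573·(0.980200+0.974000+0.935400+0.909200+0.897900+0.886100))/(1+1255/64573) = 1749/2000 ≈ 0.874500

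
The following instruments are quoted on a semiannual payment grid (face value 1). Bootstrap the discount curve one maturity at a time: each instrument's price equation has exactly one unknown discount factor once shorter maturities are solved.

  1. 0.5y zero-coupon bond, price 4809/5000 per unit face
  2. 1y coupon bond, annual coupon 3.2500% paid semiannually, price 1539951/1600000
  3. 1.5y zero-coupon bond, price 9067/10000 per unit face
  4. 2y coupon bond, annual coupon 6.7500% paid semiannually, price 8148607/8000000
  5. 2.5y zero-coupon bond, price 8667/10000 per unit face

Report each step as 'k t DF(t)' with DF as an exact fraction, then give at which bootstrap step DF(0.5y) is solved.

step 1 [0.5y] zero: DF = P = 4809/5000 ≈ 0.961800
step 2 [1y] bond c/2=13/800: DF=(1539951/1600000 − 13/800·(0.961800))/(1+13/800) = 9317/10000 ≈ 0.931700
step 3 [1.5y] zero: DF = P = 9067/10000 ≈ 0.906700
step 4 [2y] bond c/2=27/800: DF=(8148607/8000000 − 27/800·(0.961800+0.931700+0.906700))/(1+27/800) = 8939/10000 ≈ 0.893900
step 5 [2.5y] zero: DF = P = 8667/10000 ≈ 0.866700

1 1/2 4809/5000
2 1 9317/10000
3 3/2 9067/10000
4 2 8939/10000
5 5/2 8667/10000
DF(0.5y) is solved at step 1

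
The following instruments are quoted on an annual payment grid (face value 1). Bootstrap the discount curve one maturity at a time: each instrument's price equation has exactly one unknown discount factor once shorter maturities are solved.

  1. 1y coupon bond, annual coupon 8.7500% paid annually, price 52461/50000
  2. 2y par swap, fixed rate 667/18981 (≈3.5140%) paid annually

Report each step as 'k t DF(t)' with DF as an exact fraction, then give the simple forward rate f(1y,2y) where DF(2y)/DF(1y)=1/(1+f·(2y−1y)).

1 1 603/625
2 2 9333/10000
f(1y,2y) = ((603/625)/(9333/10000) − 1)/(1) = 35/1037 ≈ 3.3751%

step 1 [1y] bond c/1=7/80: DF=(52461/50000 − 7/80·(0))/(1+7/80) = 603/625 ≈ 0.964800
step 2 [2y] swap r/1=667/18981: DF=(1 − 667/18981·(0.964800))/(1+667/18981) = 9333/10000 ≈ 0.933300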